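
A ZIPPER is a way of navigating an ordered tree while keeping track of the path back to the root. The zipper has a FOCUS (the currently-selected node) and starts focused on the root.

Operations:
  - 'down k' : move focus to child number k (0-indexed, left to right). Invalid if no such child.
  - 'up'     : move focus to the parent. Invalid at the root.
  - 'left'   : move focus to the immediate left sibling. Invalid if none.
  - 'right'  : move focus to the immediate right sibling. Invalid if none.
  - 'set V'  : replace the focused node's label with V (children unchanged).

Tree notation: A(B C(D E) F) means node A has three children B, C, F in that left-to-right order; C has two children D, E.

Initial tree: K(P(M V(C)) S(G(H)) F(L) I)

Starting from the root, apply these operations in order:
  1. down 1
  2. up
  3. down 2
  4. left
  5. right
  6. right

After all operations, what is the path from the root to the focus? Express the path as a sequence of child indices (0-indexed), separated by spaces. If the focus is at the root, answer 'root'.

Step 1 (down 1): focus=S path=1 depth=1 children=['G'] left=['P'] right=['F', 'I'] parent=K
Step 2 (up): focus=K path=root depth=0 children=['P', 'S', 'F', 'I'] (at root)
Step 3 (down 2): focus=F path=2 depth=1 children=['L'] left=['P', 'S'] right=['I'] parent=K
Step 4 (left): focus=S path=1 depth=1 children=['G'] left=['P'] right=['F', 'I'] parent=K
Step 5 (right): focus=F path=2 depth=1 children=['L'] left=['P', 'S'] right=['I'] parent=K
Step 6 (right): focus=I path=3 depth=1 children=[] left=['P', 'S', 'F'] right=[] parent=K

Answer: 3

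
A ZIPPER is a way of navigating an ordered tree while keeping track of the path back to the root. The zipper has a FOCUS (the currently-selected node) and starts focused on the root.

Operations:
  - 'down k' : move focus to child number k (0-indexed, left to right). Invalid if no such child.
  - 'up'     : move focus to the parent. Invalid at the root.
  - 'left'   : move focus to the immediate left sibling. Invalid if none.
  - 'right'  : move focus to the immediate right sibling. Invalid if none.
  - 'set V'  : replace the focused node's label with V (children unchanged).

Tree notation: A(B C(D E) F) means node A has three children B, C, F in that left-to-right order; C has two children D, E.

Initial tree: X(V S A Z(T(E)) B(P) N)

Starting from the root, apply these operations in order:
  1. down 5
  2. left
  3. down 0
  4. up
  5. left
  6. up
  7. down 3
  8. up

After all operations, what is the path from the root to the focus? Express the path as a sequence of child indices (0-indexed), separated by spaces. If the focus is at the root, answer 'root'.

Answer: root

Derivation:
Step 1 (down 5): focus=N path=5 depth=1 children=[] left=['V', 'S', 'A', 'Z', 'B'] right=[] parent=X
Step 2 (left): focus=B path=4 depth=1 children=['P'] left=['V', 'S', 'A', 'Z'] right=['N'] parent=X
Step 3 (down 0): focus=P path=4/0 depth=2 children=[] left=[] right=[] parent=B
Step 4 (up): focus=B path=4 depth=1 children=['P'] left=['V', 'S', 'A', 'Z'] right=['N'] parent=X
Step 5 (left): focus=Z path=3 depth=1 children=['T'] left=['V', 'S', 'A'] right=['B', 'N'] parent=X
Step 6 (up): focus=X path=root depth=0 children=['V', 'S', 'A', 'Z', 'B', 'N'] (at root)
Step 7 (down 3): focus=Z path=3 depth=1 children=['T'] left=['V', 'S', 'A'] right=['B', 'N'] parent=X
Step 8 (up): focus=X path=root depth=0 children=['V', 'S', 'A', 'Z', 'B', 'N'] (at root)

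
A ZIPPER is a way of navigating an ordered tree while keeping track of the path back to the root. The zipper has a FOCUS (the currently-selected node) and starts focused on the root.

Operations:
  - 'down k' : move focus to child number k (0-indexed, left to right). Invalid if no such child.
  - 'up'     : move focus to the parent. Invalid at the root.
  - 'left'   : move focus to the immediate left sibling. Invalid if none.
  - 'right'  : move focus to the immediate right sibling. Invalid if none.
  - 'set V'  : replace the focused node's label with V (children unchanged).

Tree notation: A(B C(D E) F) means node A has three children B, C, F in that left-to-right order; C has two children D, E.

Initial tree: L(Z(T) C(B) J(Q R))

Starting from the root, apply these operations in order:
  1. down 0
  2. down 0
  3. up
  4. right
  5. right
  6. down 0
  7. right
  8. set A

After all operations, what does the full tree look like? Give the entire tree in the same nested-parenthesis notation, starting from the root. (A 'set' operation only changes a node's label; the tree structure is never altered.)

Answer: L(Z(T) C(B) J(Q A))

Derivation:
Step 1 (down 0): focus=Z path=0 depth=1 children=['T'] left=[] right=['C', 'J'] parent=L
Step 2 (down 0): focus=T path=0/0 depth=2 children=[] left=[] right=[] parent=Z
Step 3 (up): focus=Z path=0 depth=1 children=['T'] left=[] right=['C', 'J'] parent=L
Step 4 (right): focus=C path=1 depth=1 children=['B'] left=['Z'] right=['J'] parent=L
Step 5 (right): focus=J path=2 depth=1 children=['Q', 'R'] left=['Z', 'C'] right=[] parent=L
Step 6 (down 0): focus=Q path=2/0 depth=2 children=[] left=[] right=['R'] parent=J
Step 7 (right): focus=R path=2/1 depth=2 children=[] left=['Q'] right=[] parent=J
Step 8 (set A): focus=A path=2/1 depth=2 children=[] left=['Q'] right=[] parent=J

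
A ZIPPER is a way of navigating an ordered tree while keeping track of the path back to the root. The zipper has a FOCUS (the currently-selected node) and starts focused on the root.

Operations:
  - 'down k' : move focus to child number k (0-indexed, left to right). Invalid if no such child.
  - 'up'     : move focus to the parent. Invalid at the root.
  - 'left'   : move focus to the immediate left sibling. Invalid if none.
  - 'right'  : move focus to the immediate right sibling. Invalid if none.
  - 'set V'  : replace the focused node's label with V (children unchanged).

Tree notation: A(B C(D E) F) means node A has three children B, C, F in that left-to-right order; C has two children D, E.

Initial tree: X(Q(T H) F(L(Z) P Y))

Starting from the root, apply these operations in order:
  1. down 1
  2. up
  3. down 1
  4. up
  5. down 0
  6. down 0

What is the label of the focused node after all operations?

Step 1 (down 1): focus=F path=1 depth=1 children=['L', 'P', 'Y'] left=['Q'] right=[] parent=X
Step 2 (up): focus=X path=root depth=0 children=['Q', 'F'] (at root)
Step 3 (down 1): focus=F path=1 depth=1 children=['L', 'P', 'Y'] left=['Q'] right=[] parent=X
Step 4 (up): focus=X path=root depth=0 children=['Q', 'F'] (at root)
Step 5 (down 0): focus=Q path=0 depth=1 children=['T', 'H'] left=[] right=['F'] parent=X
Step 6 (down 0): focus=T path=0/0 depth=2 children=[] left=[] right=['H'] parent=Q

Answer: T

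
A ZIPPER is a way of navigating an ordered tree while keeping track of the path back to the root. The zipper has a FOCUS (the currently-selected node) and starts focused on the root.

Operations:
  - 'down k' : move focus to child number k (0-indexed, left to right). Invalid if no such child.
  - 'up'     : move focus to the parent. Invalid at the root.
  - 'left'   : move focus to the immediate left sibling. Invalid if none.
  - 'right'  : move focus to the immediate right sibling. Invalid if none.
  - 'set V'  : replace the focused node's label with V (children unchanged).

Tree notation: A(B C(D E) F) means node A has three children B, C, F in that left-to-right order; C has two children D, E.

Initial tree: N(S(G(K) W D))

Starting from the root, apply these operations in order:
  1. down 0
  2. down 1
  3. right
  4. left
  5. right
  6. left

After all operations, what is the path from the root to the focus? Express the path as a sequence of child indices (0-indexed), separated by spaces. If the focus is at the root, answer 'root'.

Step 1 (down 0): focus=S path=0 depth=1 children=['G', 'W', 'D'] left=[] right=[] parent=N
Step 2 (down 1): focus=W path=0/1 depth=2 children=[] left=['G'] right=['D'] parent=S
Step 3 (right): focus=D path=0/2 depth=2 children=[] left=['G', 'W'] right=[] parent=S
Step 4 (left): focus=W path=0/1 depth=2 children=[] left=['G'] right=['D'] parent=S
Step 5 (right): focus=D path=0/2 depth=2 children=[] left=['G', 'W'] right=[] parent=S
Step 6 (left): focus=W path=0/1 depth=2 children=[] left=['G'] right=['D'] parent=S

Answer: 0 1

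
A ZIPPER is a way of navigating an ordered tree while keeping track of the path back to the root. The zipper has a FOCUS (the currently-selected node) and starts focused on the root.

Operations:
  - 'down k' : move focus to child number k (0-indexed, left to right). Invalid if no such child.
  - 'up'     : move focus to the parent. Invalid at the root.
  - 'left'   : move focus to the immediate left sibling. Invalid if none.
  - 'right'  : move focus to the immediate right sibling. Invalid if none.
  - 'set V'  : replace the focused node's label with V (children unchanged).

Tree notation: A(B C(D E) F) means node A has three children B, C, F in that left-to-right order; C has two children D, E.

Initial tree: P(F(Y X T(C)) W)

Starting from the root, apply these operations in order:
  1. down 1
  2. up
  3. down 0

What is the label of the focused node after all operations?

Step 1 (down 1): focus=W path=1 depth=1 children=[] left=['F'] right=[] parent=P
Step 2 (up): focus=P path=root depth=0 children=['F', 'W'] (at root)
Step 3 (down 0): focus=F path=0 depth=1 children=['Y', 'X', 'T'] left=[] right=['W'] parent=P

Answer: F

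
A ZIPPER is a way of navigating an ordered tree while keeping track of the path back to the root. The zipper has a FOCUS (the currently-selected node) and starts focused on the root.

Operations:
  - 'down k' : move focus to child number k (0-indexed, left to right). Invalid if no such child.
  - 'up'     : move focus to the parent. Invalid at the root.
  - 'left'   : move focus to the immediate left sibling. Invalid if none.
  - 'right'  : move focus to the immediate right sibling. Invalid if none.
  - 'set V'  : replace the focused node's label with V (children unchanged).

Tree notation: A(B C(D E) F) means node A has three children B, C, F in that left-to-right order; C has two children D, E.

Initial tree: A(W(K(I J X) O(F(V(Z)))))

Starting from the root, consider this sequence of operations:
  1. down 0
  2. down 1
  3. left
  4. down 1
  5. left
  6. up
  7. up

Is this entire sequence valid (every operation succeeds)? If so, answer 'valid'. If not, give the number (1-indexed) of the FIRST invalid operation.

Step 1 (down 0): focus=W path=0 depth=1 children=['K', 'O'] left=[] right=[] parent=A
Step 2 (down 1): focus=O path=0/1 depth=2 children=['F'] left=['K'] right=[] parent=W
Step 3 (left): focus=K path=0/0 depth=2 children=['I', 'J', 'X'] left=[] right=['O'] parent=W
Step 4 (down 1): focus=J path=0/0/1 depth=3 children=[] left=['I'] right=['X'] parent=K
Step 5 (left): focus=I path=0/0/0 depth=3 children=[] left=[] right=['J', 'X'] parent=K
Step 6 (up): focus=K path=0/0 depth=2 children=['I', 'J', 'X'] left=[] right=['O'] parent=W
Step 7 (up): focus=W path=0 depth=1 children=['K', 'O'] left=[] right=[] parent=A

Answer: valid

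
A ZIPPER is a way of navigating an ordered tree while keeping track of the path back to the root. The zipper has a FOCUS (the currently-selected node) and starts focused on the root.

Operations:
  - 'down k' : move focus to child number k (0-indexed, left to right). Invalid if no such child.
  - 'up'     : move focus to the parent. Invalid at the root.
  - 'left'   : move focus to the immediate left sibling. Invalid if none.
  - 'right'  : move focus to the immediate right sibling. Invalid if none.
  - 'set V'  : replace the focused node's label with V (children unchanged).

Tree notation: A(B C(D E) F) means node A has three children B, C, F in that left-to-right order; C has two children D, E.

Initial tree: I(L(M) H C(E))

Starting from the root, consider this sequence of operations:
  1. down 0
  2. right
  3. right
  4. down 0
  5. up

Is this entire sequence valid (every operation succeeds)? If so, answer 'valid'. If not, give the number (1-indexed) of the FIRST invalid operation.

Answer: valid

Derivation:
Step 1 (down 0): focus=L path=0 depth=1 children=['M'] left=[] right=['H', 'C'] parent=I
Step 2 (right): focus=H path=1 depth=1 children=[] left=['L'] right=['C'] parent=I
Step 3 (right): focus=C path=2 depth=1 children=['E'] left=['L', 'H'] right=[] parent=I
Step 4 (down 0): focus=E path=2/0 depth=2 children=[] left=[] right=[] parent=C
Step 5 (up): focus=C path=2 depth=1 children=['E'] left=['L', 'H'] right=[] parent=I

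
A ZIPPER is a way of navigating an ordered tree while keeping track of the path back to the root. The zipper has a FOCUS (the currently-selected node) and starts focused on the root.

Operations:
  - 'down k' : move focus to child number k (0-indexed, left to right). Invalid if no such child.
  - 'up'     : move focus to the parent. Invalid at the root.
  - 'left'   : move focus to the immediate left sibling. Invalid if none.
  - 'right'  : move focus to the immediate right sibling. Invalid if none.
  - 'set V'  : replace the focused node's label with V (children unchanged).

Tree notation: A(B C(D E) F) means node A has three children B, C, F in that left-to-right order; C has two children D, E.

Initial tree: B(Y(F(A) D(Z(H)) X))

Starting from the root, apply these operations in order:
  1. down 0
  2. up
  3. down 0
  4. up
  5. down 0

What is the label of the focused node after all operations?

Answer: Y

Derivation:
Step 1 (down 0): focus=Y path=0 depth=1 children=['F', 'D', 'X'] left=[] right=[] parent=B
Step 2 (up): focus=B path=root depth=0 children=['Y'] (at root)
Step 3 (down 0): focus=Y path=0 depth=1 children=['F', 'D', 'X'] left=[] right=[] parent=B
Step 4 (up): focus=B path=root depth=0 children=['Y'] (at root)
Step 5 (down 0): focus=Y path=0 depth=1 children=['F', 'D', 'X'] left=[] right=[] parent=B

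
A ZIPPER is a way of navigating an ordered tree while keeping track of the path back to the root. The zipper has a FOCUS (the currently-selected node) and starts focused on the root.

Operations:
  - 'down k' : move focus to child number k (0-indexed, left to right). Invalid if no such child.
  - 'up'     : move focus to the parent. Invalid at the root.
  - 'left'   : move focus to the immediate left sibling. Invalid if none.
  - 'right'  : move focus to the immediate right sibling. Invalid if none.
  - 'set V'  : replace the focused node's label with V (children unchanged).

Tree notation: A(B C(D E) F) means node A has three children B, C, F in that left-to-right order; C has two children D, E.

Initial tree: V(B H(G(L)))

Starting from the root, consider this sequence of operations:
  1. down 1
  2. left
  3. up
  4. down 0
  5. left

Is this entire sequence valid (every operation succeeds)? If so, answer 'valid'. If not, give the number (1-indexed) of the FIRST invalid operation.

Answer: 5

Derivation:
Step 1 (down 1): focus=H path=1 depth=1 children=['G'] left=['B'] right=[] parent=V
Step 2 (left): focus=B path=0 depth=1 children=[] left=[] right=['H'] parent=V
Step 3 (up): focus=V path=root depth=0 children=['B', 'H'] (at root)
Step 4 (down 0): focus=B path=0 depth=1 children=[] left=[] right=['H'] parent=V
Step 5 (left): INVALID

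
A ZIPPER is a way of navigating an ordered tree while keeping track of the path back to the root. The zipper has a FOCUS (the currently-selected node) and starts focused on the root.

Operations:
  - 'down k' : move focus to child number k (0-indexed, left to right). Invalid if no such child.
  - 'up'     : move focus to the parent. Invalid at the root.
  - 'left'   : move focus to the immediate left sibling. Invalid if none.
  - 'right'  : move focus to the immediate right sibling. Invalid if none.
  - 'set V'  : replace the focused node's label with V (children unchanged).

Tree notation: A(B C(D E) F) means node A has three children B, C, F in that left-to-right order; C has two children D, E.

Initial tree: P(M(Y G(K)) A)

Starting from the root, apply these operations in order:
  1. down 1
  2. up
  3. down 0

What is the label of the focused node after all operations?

Answer: M

Derivation:
Step 1 (down 1): focus=A path=1 depth=1 children=[] left=['M'] right=[] parent=P
Step 2 (up): focus=P path=root depth=0 children=['M', 'A'] (at root)
Step 3 (down 0): focus=M path=0 depth=1 children=['Y', 'G'] left=[] right=['A'] parent=P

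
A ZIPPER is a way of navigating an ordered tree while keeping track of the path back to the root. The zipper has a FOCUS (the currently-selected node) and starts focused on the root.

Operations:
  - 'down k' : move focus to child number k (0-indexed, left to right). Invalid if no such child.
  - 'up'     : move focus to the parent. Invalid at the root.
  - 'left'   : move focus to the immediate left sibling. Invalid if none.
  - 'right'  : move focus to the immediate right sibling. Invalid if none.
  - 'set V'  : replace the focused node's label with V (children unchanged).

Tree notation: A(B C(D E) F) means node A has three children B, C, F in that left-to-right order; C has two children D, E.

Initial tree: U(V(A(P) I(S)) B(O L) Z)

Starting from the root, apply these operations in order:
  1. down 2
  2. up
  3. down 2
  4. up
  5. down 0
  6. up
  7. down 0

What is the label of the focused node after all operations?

Step 1 (down 2): focus=Z path=2 depth=1 children=[] left=['V', 'B'] right=[] parent=U
Step 2 (up): focus=U path=root depth=0 children=['V', 'B', 'Z'] (at root)
Step 3 (down 2): focus=Z path=2 depth=1 children=[] left=['V', 'B'] right=[] parent=U
Step 4 (up): focus=U path=root depth=0 children=['V', 'B', 'Z'] (at root)
Step 5 (down 0): focus=V path=0 depth=1 children=['A', 'I'] left=[] right=['B', 'Z'] parent=U
Step 6 (up): focus=U path=root depth=0 children=['V', 'B', 'Z'] (at root)
Step 7 (down 0): focus=V path=0 depth=1 children=['A', 'I'] left=[] right=['B', 'Z'] parent=U

Answer: V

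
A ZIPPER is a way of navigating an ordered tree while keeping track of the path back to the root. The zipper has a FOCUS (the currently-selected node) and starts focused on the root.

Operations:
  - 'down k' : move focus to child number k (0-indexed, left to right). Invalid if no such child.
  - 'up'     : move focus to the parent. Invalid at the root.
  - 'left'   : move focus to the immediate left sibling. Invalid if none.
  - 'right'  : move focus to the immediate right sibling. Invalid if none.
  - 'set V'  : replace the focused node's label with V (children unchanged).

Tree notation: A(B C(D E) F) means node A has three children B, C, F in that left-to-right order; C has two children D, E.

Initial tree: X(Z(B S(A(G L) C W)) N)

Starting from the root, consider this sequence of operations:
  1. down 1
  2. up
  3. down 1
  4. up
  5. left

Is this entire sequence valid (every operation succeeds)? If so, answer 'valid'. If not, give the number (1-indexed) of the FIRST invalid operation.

Step 1 (down 1): focus=N path=1 depth=1 children=[] left=['Z'] right=[] parent=X
Step 2 (up): focus=X path=root depth=0 children=['Z', 'N'] (at root)
Step 3 (down 1): focus=N path=1 depth=1 children=[] left=['Z'] right=[] parent=X
Step 4 (up): focus=X path=root depth=0 children=['Z', 'N'] (at root)
Step 5 (left): INVALID

Answer: 5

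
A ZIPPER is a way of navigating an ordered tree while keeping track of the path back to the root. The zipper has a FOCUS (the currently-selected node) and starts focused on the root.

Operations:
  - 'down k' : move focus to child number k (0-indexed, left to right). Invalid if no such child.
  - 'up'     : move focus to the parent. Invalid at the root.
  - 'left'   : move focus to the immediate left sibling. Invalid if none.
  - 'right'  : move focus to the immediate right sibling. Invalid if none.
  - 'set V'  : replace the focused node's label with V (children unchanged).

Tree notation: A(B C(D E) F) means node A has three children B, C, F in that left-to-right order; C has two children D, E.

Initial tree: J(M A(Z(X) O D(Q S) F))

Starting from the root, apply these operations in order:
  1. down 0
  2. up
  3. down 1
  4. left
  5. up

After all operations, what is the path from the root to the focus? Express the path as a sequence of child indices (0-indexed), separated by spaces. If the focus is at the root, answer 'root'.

Answer: root

Derivation:
Step 1 (down 0): focus=M path=0 depth=1 children=[] left=[] right=['A'] parent=J
Step 2 (up): focus=J path=root depth=0 children=['M', 'A'] (at root)
Step 3 (down 1): focus=A path=1 depth=1 children=['Z', 'O', 'D', 'F'] left=['M'] right=[] parent=J
Step 4 (left): focus=M path=0 depth=1 children=[] left=[] right=['A'] parent=J
Step 5 (up): focus=J path=root depth=0 children=['M', 'A'] (at root)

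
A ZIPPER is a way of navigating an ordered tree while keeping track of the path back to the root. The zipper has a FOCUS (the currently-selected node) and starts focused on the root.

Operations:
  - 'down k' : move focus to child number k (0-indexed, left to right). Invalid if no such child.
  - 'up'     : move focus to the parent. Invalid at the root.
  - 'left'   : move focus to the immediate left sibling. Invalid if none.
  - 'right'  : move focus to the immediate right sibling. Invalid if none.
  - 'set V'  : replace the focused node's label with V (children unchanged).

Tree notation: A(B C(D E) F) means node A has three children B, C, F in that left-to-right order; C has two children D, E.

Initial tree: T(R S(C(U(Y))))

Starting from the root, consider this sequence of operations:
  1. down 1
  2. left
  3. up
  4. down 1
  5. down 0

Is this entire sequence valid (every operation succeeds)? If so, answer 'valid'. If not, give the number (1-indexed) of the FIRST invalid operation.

Answer: valid

Derivation:
Step 1 (down 1): focus=S path=1 depth=1 children=['C'] left=['R'] right=[] parent=T
Step 2 (left): focus=R path=0 depth=1 children=[] left=[] right=['S'] parent=T
Step 3 (up): focus=T path=root depth=0 children=['R', 'S'] (at root)
Step 4 (down 1): focus=S path=1 depth=1 children=['C'] left=['R'] right=[] parent=T
Step 5 (down 0): focus=C path=1/0 depth=2 children=['U'] left=[] right=[] parent=S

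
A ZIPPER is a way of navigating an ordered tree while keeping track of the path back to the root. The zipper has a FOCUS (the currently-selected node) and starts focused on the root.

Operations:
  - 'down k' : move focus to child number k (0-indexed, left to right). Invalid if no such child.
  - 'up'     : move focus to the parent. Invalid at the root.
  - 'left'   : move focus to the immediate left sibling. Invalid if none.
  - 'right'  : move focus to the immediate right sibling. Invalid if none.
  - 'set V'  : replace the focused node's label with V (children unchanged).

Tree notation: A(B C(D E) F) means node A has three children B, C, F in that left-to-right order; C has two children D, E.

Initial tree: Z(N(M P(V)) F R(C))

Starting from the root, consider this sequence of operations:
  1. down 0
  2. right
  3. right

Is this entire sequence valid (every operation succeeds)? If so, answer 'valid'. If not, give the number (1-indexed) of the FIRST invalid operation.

Step 1 (down 0): focus=N path=0 depth=1 children=['M', 'P'] left=[] right=['F', 'R'] parent=Z
Step 2 (right): focus=F path=1 depth=1 children=[] left=['N'] right=['R'] parent=Z
Step 3 (right): focus=R path=2 depth=1 children=['C'] left=['N', 'F'] right=[] parent=Z

Answer: valid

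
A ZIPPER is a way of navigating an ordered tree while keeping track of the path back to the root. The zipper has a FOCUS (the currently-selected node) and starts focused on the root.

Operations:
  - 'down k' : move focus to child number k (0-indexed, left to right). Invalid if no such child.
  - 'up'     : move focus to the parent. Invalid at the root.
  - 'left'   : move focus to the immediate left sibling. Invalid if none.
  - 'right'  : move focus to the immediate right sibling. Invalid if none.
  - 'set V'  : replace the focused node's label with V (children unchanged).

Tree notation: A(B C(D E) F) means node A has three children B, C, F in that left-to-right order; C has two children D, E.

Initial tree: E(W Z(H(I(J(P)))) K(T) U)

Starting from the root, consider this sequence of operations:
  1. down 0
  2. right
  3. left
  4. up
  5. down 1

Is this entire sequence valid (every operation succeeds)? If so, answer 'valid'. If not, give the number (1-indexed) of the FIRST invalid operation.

Step 1 (down 0): focus=W path=0 depth=1 children=[] left=[] right=['Z', 'K', 'U'] parent=E
Step 2 (right): focus=Z path=1 depth=1 children=['H'] left=['W'] right=['K', 'U'] parent=E
Step 3 (left): focus=W path=0 depth=1 children=[] left=[] right=['Z', 'K', 'U'] parent=E
Step 4 (up): focus=E path=root depth=0 children=['W', 'Z', 'K', 'U'] (at root)
Step 5 (down 1): focus=Z path=1 depth=1 children=['H'] left=['W'] right=['K', 'U'] parent=E

Answer: valid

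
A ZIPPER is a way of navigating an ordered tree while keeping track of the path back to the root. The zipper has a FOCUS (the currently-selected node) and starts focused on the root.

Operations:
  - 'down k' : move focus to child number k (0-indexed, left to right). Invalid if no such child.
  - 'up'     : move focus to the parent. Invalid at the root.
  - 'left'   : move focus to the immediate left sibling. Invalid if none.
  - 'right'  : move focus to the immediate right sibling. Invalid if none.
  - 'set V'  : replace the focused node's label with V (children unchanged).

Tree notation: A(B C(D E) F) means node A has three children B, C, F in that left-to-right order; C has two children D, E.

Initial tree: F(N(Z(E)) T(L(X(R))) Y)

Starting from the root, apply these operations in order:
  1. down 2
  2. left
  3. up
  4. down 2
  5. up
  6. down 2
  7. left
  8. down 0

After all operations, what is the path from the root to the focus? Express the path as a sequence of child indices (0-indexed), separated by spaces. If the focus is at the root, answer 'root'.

Step 1 (down 2): focus=Y path=2 depth=1 children=[] left=['N', 'T'] right=[] parent=F
Step 2 (left): focus=T path=1 depth=1 children=['L'] left=['N'] right=['Y'] parent=F
Step 3 (up): focus=F path=root depth=0 children=['N', 'T', 'Y'] (at root)
Step 4 (down 2): focus=Y path=2 depth=1 children=[] left=['N', 'T'] right=[] parent=F
Step 5 (up): focus=F path=root depth=0 children=['N', 'T', 'Y'] (at root)
Step 6 (down 2): focus=Y path=2 depth=1 children=[] left=['N', 'T'] right=[] parent=F
Step 7 (left): focus=T path=1 depth=1 children=['L'] left=['N'] right=['Y'] parent=F
Step 8 (down 0): focus=L path=1/0 depth=2 children=['X'] left=[] right=[] parent=T

Answer: 1 0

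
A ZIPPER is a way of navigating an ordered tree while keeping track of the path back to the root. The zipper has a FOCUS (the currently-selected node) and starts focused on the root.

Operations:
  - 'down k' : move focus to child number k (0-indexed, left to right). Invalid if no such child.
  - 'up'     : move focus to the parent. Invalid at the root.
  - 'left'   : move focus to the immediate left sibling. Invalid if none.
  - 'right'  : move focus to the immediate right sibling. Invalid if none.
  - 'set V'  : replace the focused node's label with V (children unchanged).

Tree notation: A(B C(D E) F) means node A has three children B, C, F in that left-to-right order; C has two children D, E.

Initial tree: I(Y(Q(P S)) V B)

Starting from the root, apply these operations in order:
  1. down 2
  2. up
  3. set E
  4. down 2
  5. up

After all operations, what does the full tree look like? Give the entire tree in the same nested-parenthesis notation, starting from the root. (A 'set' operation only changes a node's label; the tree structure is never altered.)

Answer: E(Y(Q(P S)) V B)

Derivation:
Step 1 (down 2): focus=B path=2 depth=1 children=[] left=['Y', 'V'] right=[] parent=I
Step 2 (up): focus=I path=root depth=0 children=['Y', 'V', 'B'] (at root)
Step 3 (set E): focus=E path=root depth=0 children=['Y', 'V', 'B'] (at root)
Step 4 (down 2): focus=B path=2 depth=1 children=[] left=['Y', 'V'] right=[] parent=E
Step 5 (up): focus=E path=root depth=0 children=['Y', 'V', 'B'] (at root)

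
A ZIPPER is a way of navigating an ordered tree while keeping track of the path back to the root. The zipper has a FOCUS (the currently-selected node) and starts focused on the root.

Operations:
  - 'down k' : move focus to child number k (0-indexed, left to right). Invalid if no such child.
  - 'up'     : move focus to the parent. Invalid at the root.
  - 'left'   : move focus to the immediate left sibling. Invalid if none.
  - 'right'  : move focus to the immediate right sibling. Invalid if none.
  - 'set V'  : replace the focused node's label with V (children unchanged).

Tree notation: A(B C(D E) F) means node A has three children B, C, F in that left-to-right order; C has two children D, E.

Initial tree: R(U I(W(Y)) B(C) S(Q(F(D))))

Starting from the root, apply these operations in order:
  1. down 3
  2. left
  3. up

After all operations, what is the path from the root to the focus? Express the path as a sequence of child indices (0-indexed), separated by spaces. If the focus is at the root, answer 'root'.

Answer: root

Derivation:
Step 1 (down 3): focus=S path=3 depth=1 children=['Q'] left=['U', 'I', 'B'] right=[] parent=R
Step 2 (left): focus=B path=2 depth=1 children=['C'] left=['U', 'I'] right=['S'] parent=R
Step 3 (up): focus=R path=root depth=0 children=['U', 'I', 'B', 'S'] (at root)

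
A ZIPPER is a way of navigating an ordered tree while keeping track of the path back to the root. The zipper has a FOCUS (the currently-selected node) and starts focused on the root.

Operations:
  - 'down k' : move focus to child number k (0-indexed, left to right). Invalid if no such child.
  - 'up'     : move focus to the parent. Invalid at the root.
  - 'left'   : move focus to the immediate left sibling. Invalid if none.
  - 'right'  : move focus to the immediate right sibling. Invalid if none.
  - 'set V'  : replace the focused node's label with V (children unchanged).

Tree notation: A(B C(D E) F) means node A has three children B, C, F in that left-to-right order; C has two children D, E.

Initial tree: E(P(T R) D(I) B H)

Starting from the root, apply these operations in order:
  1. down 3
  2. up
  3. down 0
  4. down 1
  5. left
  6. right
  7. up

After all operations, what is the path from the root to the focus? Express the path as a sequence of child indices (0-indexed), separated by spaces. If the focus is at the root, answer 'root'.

Step 1 (down 3): focus=H path=3 depth=1 children=[] left=['P', 'D', 'B'] right=[] parent=E
Step 2 (up): focus=E path=root depth=0 children=['P', 'D', 'B', 'H'] (at root)
Step 3 (down 0): focus=P path=0 depth=1 children=['T', 'R'] left=[] right=['D', 'B', 'H'] parent=E
Step 4 (down 1): focus=R path=0/1 depth=2 children=[] left=['T'] right=[] parent=P
Step 5 (left): focus=T path=0/0 depth=2 children=[] left=[] right=['R'] parent=P
Step 6 (right): focus=R path=0/1 depth=2 children=[] left=['T'] right=[] parent=P
Step 7 (up): focus=P path=0 depth=1 children=['T', 'R'] left=[] right=['D', 'B', 'H'] parent=E

Answer: 0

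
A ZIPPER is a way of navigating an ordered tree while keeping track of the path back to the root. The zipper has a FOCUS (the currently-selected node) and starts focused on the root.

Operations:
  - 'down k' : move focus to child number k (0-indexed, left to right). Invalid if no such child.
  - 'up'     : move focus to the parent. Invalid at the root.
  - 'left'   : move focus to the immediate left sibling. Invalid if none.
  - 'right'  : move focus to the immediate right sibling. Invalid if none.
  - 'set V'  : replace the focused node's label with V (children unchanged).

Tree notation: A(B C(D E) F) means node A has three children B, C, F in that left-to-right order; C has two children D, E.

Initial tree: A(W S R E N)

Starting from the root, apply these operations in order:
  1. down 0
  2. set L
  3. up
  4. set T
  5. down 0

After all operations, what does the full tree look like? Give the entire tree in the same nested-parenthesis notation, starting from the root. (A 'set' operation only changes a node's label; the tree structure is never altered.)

Answer: T(L S R E N)

Derivation:
Step 1 (down 0): focus=W path=0 depth=1 children=[] left=[] right=['S', 'R', 'E', 'N'] parent=A
Step 2 (set L): focus=L path=0 depth=1 children=[] left=[] right=['S', 'R', 'E', 'N'] parent=A
Step 3 (up): focus=A path=root depth=0 children=['L', 'S', 'R', 'E', 'N'] (at root)
Step 4 (set T): focus=T path=root depth=0 children=['L', 'S', 'R', 'E', 'N'] (at root)
Step 5 (down 0): focus=L path=0 depth=1 children=[] left=[] right=['S', 'R', 'E', 'N'] parent=T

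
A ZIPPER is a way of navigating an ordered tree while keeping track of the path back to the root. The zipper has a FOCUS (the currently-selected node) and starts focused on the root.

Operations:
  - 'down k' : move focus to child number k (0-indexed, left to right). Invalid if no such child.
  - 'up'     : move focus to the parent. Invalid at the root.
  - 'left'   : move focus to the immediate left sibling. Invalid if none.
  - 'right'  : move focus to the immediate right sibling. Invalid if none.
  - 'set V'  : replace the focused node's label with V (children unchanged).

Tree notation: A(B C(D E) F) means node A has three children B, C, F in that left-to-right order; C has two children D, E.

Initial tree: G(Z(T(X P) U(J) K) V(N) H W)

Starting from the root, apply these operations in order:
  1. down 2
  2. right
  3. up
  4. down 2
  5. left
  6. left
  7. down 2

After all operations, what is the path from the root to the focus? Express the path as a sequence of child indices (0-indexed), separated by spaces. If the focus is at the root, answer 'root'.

Step 1 (down 2): focus=H path=2 depth=1 children=[] left=['Z', 'V'] right=['W'] parent=G
Step 2 (right): focus=W path=3 depth=1 children=[] left=['Z', 'V', 'H'] right=[] parent=G
Step 3 (up): focus=G path=root depth=0 children=['Z', 'V', 'H', 'W'] (at root)
Step 4 (down 2): focus=H path=2 depth=1 children=[] left=['Z', 'V'] right=['W'] parent=G
Step 5 (left): focus=V path=1 depth=1 children=['N'] left=['Z'] right=['H', 'W'] parent=G
Step 6 (left): focus=Z path=0 depth=1 children=['T', 'U', 'K'] left=[] right=['V', 'H', 'W'] parent=G
Step 7 (down 2): focus=K path=0/2 depth=2 children=[] left=['T', 'U'] right=[] parent=Z

Answer: 0 2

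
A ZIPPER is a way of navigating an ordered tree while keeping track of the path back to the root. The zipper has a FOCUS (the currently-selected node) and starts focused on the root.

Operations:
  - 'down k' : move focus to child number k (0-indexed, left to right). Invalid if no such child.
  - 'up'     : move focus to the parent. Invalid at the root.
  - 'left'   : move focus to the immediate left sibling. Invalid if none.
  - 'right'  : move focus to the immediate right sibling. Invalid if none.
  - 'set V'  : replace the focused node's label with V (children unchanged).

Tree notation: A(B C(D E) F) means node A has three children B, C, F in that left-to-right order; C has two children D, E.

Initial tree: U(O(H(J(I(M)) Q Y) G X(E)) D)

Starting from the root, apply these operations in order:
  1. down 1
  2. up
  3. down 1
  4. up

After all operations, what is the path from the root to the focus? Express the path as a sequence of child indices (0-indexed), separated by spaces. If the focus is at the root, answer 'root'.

Step 1 (down 1): focus=D path=1 depth=1 children=[] left=['O'] right=[] parent=U
Step 2 (up): focus=U path=root depth=0 children=['O', 'D'] (at root)
Step 3 (down 1): focus=D path=1 depth=1 children=[] left=['O'] right=[] parent=U
Step 4 (up): focus=U path=root depth=0 children=['O', 'D'] (at root)

Answer: root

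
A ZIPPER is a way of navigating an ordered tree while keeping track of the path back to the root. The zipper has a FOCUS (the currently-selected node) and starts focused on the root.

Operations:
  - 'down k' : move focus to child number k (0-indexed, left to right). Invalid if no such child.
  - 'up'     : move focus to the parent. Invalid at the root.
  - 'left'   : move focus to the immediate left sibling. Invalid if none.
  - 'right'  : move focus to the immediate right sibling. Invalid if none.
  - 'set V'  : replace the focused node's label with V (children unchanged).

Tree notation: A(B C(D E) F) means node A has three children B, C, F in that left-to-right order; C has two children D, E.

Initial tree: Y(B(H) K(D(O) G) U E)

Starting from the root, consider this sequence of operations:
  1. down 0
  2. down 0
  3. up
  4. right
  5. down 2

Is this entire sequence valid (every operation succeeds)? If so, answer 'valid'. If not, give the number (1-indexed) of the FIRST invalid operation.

Step 1 (down 0): focus=B path=0 depth=1 children=['H'] left=[] right=['K', 'U', 'E'] parent=Y
Step 2 (down 0): focus=H path=0/0 depth=2 children=[] left=[] right=[] parent=B
Step 3 (up): focus=B path=0 depth=1 children=['H'] left=[] right=['K', 'U', 'E'] parent=Y
Step 4 (right): focus=K path=1 depth=1 children=['D', 'G'] left=['B'] right=['U', 'E'] parent=Y
Step 5 (down 2): INVALID

Answer: 5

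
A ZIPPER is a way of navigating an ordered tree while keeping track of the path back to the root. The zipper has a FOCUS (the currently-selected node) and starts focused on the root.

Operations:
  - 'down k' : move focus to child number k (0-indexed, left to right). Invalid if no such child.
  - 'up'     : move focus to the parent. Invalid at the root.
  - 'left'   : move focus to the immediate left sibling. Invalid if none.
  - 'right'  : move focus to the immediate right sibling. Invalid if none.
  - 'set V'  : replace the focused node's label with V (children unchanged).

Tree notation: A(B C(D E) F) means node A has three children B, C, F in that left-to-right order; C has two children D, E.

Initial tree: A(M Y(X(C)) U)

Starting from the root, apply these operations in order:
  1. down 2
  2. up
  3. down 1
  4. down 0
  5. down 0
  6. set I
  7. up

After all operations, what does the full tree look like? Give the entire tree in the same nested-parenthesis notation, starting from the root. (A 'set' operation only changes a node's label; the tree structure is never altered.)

Answer: A(M Y(X(I)) U)

Derivation:
Step 1 (down 2): focus=U path=2 depth=1 children=[] left=['M', 'Y'] right=[] parent=A
Step 2 (up): focus=A path=root depth=0 children=['M', 'Y', 'U'] (at root)
Step 3 (down 1): focus=Y path=1 depth=1 children=['X'] left=['M'] right=['U'] parent=A
Step 4 (down 0): focus=X path=1/0 depth=2 children=['C'] left=[] right=[] parent=Y
Step 5 (down 0): focus=C path=1/0/0 depth=3 children=[] left=[] right=[] parent=X
Step 6 (set I): focus=I path=1/0/0 depth=3 children=[] left=[] right=[] parent=X
Step 7 (up): focus=X path=1/0 depth=2 children=['I'] left=[] right=[] parent=Y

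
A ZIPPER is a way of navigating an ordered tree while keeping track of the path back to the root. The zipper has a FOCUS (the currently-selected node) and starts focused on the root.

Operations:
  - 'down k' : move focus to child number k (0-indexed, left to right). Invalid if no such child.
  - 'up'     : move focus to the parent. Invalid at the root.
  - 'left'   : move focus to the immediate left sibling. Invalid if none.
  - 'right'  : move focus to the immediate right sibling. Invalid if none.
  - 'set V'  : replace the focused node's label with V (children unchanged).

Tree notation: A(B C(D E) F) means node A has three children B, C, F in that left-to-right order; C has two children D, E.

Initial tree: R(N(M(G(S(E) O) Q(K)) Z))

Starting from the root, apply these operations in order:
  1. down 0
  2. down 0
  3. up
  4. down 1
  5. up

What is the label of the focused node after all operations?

Step 1 (down 0): focus=N path=0 depth=1 children=['M', 'Z'] left=[] right=[] parent=R
Step 2 (down 0): focus=M path=0/0 depth=2 children=['G', 'Q'] left=[] right=['Z'] parent=N
Step 3 (up): focus=N path=0 depth=1 children=['M', 'Z'] left=[] right=[] parent=R
Step 4 (down 1): focus=Z path=0/1 depth=2 children=[] left=['M'] right=[] parent=N
Step 5 (up): focus=N path=0 depth=1 children=['M', 'Z'] left=[] right=[] parent=R

Answer: N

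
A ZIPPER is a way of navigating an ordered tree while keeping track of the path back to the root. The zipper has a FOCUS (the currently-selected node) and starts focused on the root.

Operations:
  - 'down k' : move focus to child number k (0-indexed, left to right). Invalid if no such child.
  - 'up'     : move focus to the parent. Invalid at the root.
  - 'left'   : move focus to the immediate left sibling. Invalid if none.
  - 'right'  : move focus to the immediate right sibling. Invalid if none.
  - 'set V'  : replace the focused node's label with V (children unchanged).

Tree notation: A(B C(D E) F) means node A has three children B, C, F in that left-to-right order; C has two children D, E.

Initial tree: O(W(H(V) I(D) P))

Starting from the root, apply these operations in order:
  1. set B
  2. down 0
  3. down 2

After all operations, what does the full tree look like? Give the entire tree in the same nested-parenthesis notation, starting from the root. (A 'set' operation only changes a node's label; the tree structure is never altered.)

Step 1 (set B): focus=B path=root depth=0 children=['W'] (at root)
Step 2 (down 0): focus=W path=0 depth=1 children=['H', 'I', 'P'] left=[] right=[] parent=B
Step 3 (down 2): focus=P path=0/2 depth=2 children=[] left=['H', 'I'] right=[] parent=W

Answer: B(W(H(V) I(D) P))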